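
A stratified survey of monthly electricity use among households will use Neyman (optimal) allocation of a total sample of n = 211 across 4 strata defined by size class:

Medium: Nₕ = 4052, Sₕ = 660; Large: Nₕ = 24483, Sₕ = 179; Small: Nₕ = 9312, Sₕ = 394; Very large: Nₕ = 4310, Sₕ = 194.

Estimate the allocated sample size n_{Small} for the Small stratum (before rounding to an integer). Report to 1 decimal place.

67.0

Neyman allocation: nₕ = n·NₕSₕ / Σⱼ NⱼSⱼ.
Σ NⱼSⱼ = 4052·660 + 24483·179 + 9312·394 + 4310·194 = 1.1561845 × 10^7.
n_{Small} = 211·9312·394 / (1.1561845 × 10^7) = 67.0.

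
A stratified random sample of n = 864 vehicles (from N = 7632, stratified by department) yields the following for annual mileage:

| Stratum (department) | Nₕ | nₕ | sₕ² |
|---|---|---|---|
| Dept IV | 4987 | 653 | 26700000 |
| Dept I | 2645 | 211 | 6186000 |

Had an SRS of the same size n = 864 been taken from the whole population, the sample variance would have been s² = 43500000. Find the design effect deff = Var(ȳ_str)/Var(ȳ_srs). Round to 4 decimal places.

0.4124

Var(ȳ_str) = Σ Wₕ²(1−fₕ)sₕ²/nₕ with Wₕ = Nₕ/7632:
  Dept IV: (4987/7632)²·(1−653/4987)·26700000/653 = 15172.237
  Dept I: (2645/7632)²·(1−211/2645)·6186000/211 = 3240.3878
  → Var(ȳ_str) = 18412.625.
Var(ȳ_srs) = (1 − 864/7632)·43500000/864 = 44647.537.
deff = 18412.625 / 44647.537 = 0.4124.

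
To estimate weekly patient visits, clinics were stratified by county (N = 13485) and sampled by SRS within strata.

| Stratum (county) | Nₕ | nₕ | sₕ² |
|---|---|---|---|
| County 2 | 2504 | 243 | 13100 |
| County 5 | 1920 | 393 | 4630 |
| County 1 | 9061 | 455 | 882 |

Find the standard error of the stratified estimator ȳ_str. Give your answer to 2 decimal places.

Var(ȳ_str) = Σₕ Wₕ²(1 − fₕ)sₕ²/nₕ with Wₕ = Nₕ/N, N = 13485.
County 2: Wₕ = 0.18568780; term = 0.18568780²·(1 − 0.09704473)·13100/243 = 1.6784098.
County 5: Wₕ = 0.14238042; term = 0.14238042²·(1 − 0.20468750)·4630/393 = 0.18994454.
County 1: Wₕ = 0.67193178; term = 0.67193178²·(1 − 0.05021521)·882/455 = 0.83125211.
Sum = 2.6996065.
SE = √(2.6996065) = 1.64.

1.64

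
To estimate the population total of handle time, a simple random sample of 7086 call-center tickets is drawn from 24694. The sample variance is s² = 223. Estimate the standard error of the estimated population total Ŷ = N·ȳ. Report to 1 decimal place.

3699.2

Var(Ŷ) = N²·Var(ȳ) = N²·(1 − n/N)·s²/n.
f = 7086/24694 = 0.28695230; Var(ȳ) = 0.71304770·223/7086 = 0.022439971.
Var(Ŷ) = 24694² · 0.022439971 = 1.3683752 × 10^7.
SE(Ŷ) = √(1.3683752 × 10^7) = 3699.2.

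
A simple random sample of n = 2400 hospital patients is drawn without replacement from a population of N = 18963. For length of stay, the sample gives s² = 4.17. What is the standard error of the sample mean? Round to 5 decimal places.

0.03896

Under SRS without replacement, Var(ȳ) = (1 − f)·s²/n with f = n/N = 2400/18963 = 0.12656225.
Var(ȳ) = (1 − 0.12656225)·4.17/2400 = 0.87343775·0.0017375 = 0.0015175981.
SE(ȳ) = √(0.0015175981) = 0.03896.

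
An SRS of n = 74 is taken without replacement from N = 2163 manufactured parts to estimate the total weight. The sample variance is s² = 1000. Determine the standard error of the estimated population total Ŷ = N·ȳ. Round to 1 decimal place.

Var(Ŷ) = N²·Var(ȳ) = N²·(1 − n/N)·s²/n.
f = 74/2163 = 0.03421174; Var(ȳ) = 0.96578826·1000/74 = 13.051193.
Var(Ŷ) = 2163² · 13.051193 = 6.1060907 × 10^7.
SE(Ŷ) = √(6.1060907 × 10^7) = 7814.1.

7814.1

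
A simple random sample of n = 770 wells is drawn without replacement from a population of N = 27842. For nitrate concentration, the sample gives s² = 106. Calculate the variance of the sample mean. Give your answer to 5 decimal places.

0.13386

Under SRS without replacement, Var(ȳ) = (1 − f)·s²/n with f = n/N = 770/27842 = 0.02765606.
Var(ȳ) = (1 − 0.02765606)·106/770 = 0.97234394·0.13766234 = 0.13385514.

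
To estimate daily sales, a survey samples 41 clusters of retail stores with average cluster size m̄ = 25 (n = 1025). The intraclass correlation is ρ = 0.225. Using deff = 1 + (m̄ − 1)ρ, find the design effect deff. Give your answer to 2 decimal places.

6.40

deff = 1 + (25 − 1)·0.225 = 1 + 5.4 = 6.4.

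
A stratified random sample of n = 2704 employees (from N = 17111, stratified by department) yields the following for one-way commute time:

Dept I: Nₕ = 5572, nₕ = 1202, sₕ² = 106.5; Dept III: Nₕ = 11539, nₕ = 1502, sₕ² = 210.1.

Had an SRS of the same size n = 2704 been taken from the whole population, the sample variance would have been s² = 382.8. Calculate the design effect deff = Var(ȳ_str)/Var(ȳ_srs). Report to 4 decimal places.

0.5260

Var(ȳ_str) = Σ Wₕ²(1−fₕ)sₕ²/nₕ with Wₕ = Nₕ/17111:
  Dept I: (5572/17111)²·(1−1202/5572)·106.5/1202 = 0.0073686326
  Dept III: (11539/17111)²·(1−1502/11539)·210.1/1502 = 0.055332136
  → Var(ȳ_str) = 0.062700769.
Var(ȳ_srs) = (1 − 2704/17111)·382.8/2704 = 0.11919647.
deff = 0.062700769 / 0.11919647 = 0.5260.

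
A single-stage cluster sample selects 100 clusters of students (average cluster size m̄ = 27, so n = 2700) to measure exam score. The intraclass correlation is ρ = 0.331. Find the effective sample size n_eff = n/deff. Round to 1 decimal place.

281.1

deff = 1 + (27 − 1)·0.331 = 1 + 8.606 = 9.606.
n_eff = 2700 / 9.606 = 281.1.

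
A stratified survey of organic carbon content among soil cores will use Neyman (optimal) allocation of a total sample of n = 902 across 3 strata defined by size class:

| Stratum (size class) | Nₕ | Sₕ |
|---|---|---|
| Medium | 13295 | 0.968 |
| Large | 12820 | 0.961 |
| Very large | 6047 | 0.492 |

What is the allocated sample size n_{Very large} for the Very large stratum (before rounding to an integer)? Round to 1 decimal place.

95.3

Neyman allocation: nₕ = n·NₕSₕ / Σⱼ NⱼSⱼ.
Σ NⱼSⱼ = 13295·0.968 + 12820·0.961 + 6047·0.492 = 28164.704.
n_{Very large} = 902·6047·0.492 / 28164.704 = 95.3.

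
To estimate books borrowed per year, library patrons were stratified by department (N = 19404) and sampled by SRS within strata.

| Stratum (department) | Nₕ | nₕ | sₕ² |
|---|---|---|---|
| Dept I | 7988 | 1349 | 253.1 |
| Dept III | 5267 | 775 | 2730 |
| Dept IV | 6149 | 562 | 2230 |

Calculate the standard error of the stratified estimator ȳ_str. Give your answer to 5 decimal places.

Var(ȳ_str) = Σₕ Wₕ²(1 − fₕ)sₕ²/nₕ with Wₕ = Nₕ/N, N = 19404.
Dept I: Wₕ = 0.41166770; term = 0.41166770²·(1 − 0.16887832)·253.1/1349 = 0.026426423.
Dept III: Wₕ = 0.27143888; term = 0.27143888²·(1 − 0.14714259)·2730/775 = 0.221351.
Dept IV: Wₕ = 0.31689342; term = 0.31689342²·(1 − 0.09139698)·2230/562 = 0.36205052.
Sum = 0.60982794.
SE = √(0.60982794) = 0.78091.

0.78091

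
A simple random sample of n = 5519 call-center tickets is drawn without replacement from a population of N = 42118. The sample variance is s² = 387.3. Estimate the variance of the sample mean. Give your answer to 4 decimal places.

0.0610

Under SRS without replacement, Var(ȳ) = (1 − f)·s²/n with f = n/N = 5519/42118 = 0.13103661.
Var(ȳ) = (1 − 0.13103661)·387.3/5519 = 0.86896339·0.070175756 = 0.060980163.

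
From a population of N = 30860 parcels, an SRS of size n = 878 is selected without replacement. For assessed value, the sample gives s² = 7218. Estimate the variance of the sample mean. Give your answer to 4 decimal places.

7.9871

Under SRS without replacement, Var(ȳ) = (1 − f)·s²/n with f = n/N = 878/30860 = 0.02845107.
Var(ȳ) = (1 − 0.02845107)·7218/878 = 0.97154893·8.2209567 = 7.9870617.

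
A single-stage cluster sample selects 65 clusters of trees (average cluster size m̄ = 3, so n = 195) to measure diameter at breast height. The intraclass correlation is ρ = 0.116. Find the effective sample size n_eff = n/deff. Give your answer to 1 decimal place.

deff = 1 + (3 − 1)·0.116 = 1 + 0.232 = 1.232.
n_eff = 195 / 1.232 = 158.3.

158.3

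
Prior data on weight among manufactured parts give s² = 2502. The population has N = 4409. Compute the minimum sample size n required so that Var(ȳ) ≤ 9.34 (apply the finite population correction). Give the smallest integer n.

Without fpc, n₀ = s²/D = 2502/9.34 = 267.8801.
With fpc, (1 − n/N)·s²/n ≤ D requires n ≥ n₀/(1 + n₀/N) = 267.8801/(1 + 267.8801/4409) = 252.5366.
Rounding up, n = 253.

253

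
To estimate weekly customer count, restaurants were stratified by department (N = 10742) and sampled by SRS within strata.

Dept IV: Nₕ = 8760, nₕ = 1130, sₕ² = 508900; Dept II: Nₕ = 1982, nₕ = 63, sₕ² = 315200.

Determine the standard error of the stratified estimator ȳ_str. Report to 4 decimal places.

Var(ȳ_str) = Σₕ Wₕ²(1 − fₕ)sₕ²/nₕ with Wₕ = Nₕ/N, N = 10742.
Dept IV: Wₕ = 0.81549060; term = 0.81549060²·(1 − 0.12899543)·508900/1130 = 260.86292.
Dept II: Wₕ = 0.18450940; term = 0.18450940²·(1 − 0.03178607)·315200/63 = 164.91266.
Sum = 425.77558.
SE = √(425.77558) = 20.6343.

20.6343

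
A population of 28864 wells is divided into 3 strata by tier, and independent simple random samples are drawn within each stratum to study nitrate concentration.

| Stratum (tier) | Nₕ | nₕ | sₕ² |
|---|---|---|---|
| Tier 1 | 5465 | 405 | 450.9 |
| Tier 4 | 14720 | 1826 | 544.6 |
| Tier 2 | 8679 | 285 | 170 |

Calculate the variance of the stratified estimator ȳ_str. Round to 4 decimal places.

0.1571

Var(ȳ_str) = Σₕ Wₕ²(1 − fₕ)sₕ²/nₕ with Wₕ = Nₕ/N, N = 28864.
Tier 1: Wₕ = 0.18933620; term = 0.18933620²·(1 − 0.07410796)·450.9/405 = 0.036953269.
Tier 4: Wₕ = 0.50997783; term = 0.50997783²·(1 − 0.12404891)·544.6/1826 = 0.067945282.
Tier 2: Wₕ = 0.30068598; term = 0.30068598²·(1 − 0.03283788)·170/285 = 0.052159051.
Sum = 0.1570576.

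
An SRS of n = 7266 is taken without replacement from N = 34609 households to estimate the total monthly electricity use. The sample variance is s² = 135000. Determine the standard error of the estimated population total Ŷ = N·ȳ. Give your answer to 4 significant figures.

Var(Ŷ) = N²·Var(ȳ) = N²·(1 − n/N)·s²/n.
f = 7266/34609 = 0.20994539; Var(ȳ) = 0.79005461·135000/7266 = 14.678967.
Var(Ŷ) = 34609² · 14.678967 = 1.7582215 × 10^10.
SE(Ŷ) = √(1.7582215 × 10^10) = 132600.

132600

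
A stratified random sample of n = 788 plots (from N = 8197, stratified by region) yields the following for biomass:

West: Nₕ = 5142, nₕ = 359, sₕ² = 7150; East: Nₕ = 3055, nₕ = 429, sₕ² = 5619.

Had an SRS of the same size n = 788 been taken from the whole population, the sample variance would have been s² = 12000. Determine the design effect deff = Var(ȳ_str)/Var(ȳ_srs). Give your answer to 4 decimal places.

0.6432

Var(ȳ_str) = Σ Wₕ²(1−fₕ)sₕ²/nₕ with Wₕ = Nₕ/8197:
  West: (5142/8197)²·(1−359/5142)·7150/359 = 7.2901116
  East: (3055/8197)²·(1−429/3055)·5619/429 = 1.5638598
  → Var(ȳ_str) = 8.8539714.
Var(ȳ_srs) = (1 − 788/8197)·12000/788 = 13.764476.
deff = 8.8539714 / 13.764476 = 0.6432.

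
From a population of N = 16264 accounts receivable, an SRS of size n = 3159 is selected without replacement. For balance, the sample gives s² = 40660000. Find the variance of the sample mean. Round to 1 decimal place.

10371.2

Under SRS without replacement, Var(ȳ) = (1 − f)·s²/n with f = n/N = 3159/16264 = 0.19423266.
Var(ȳ) = (1 − 0.19423266)·40660000/3159 = 0.80576734·12871.162 = 10371.162.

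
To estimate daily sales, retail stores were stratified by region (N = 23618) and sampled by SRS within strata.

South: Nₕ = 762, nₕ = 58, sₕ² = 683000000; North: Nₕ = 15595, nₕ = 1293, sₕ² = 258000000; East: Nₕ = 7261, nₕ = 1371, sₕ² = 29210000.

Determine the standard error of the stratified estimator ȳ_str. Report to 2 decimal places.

304.54

Var(ȳ_str) = Σₕ Wₕ²(1 − fₕ)sₕ²/nₕ with Wₕ = Nₕ/N, N = 23618.
South: Wₕ = 0.03226353; term = 0.03226353²·(1 − 0.07611549)·683000000/58 = 11324.893.
North: Wₕ = 0.66030146; term = 0.66030146²·(1 − 0.08291119)·258000000/1293 = 79784.237.
East: Wₕ = 0.30743501; term = 0.30743501²·(1 − 0.18881697)·29210000/1371 = 1633.5017.
Sum = 92742.632.
SE = √(92742.632) = 304.54.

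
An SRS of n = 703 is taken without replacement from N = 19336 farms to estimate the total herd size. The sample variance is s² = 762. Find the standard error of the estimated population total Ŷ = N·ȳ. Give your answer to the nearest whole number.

Var(Ŷ) = N²·Var(ȳ) = N²·(1 − n/N)·s²/n.
f = 703/19336 = 0.03635705; Var(ȳ) = 0.96364295·762/703 = 1.0445177.
Var(Ŷ) = 19336² · 1.0445177 = 3.9052521 × 10^8.
SE(Ŷ) = √(3.9052521 × 10^8) = 19762.

19762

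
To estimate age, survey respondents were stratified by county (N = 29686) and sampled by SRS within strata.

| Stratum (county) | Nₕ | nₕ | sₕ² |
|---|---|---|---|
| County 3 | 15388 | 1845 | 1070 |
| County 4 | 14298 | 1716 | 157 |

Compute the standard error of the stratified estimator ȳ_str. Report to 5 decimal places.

Var(ȳ_str) = Σₕ Wₕ²(1 − fₕ)sₕ²/nₕ with Wₕ = Nₕ/N, N = 29686.
County 3: Wₕ = 0.51835882; term = 0.51835882²·(1 − 0.11989862)·1070/1845 = 0.13714535.
County 4: Wₕ = 0.48164118; term = 0.48164118²·(1 − 0.12001679)·157/1716 = 0.018676865.
Sum = 0.15582222.
SE = √(0.15582222) = 0.39474.

0.39474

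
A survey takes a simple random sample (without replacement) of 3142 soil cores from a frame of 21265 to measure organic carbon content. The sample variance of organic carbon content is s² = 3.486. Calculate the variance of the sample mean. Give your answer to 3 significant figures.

Under SRS without replacement, Var(ȳ) = (1 − f)·s²/n with f = n/N = 3142/21265 = 0.14775453.
Var(ȳ) = (1 − 0.14775453)·3.486/3142 = 0.85224547·0.0011094844 = 9.4555306 × 10^-4.

9.46 × 10^-4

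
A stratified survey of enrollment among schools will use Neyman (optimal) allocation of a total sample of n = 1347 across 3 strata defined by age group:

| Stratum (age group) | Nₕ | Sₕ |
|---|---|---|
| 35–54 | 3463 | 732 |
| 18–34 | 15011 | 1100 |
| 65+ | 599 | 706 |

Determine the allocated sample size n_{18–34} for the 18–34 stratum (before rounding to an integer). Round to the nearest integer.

Neyman allocation: nₕ = n·NₕSₕ / Σⱼ NⱼSⱼ.
Σ NⱼSⱼ = 3463·732 + 15011·1100 + 599·706 = 1.946991 × 10^7.
n_{18–34} = 1347·15011·1100 / (1.946991 × 10^7) = 1142.

1142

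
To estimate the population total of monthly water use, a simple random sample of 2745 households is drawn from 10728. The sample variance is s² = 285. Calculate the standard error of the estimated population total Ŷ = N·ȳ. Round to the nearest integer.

Var(Ŷ) = N²·Var(ȳ) = N²·(1 − n/N)·s²/n.
f = 2745/10728 = 0.25587248; Var(ȳ) = 0.74412752·285/2745 = 0.077259141.
Var(Ŷ) = 10728² · 0.077259141 = 8.8917533 × 10^6.
SE(Ŷ) = √(8.8917533 × 10^6) = 2982.

2982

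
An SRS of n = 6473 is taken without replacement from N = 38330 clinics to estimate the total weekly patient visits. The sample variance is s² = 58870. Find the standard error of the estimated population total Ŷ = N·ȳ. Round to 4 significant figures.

Var(Ŷ) = N²·Var(ȳ) = N²·(1 − n/N)·s²/n.
f = 6473/38330 = 0.16887555; Var(ȳ) = 0.83112445·58870/6473 = 7.5588284.
Var(Ŷ) = 38330² · 7.5588284 = 1.1105347 × 10^10.
SE(Ŷ) = √(1.1105347 × 10^10) = 105400.

105400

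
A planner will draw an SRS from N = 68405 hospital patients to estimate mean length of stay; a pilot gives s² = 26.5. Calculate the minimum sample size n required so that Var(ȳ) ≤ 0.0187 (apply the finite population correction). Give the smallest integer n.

1389

Without fpc, n₀ = s²/D = 26.5/0.0187 = 1417.1123.
With fpc, (1 − n/N)·s²/n ≤ D requires n ≥ n₀/(1 + n₀/N) = 1417.1123/(1 + 1417.1123/68405) = 1388.3505.
Rounding up, n = 1389.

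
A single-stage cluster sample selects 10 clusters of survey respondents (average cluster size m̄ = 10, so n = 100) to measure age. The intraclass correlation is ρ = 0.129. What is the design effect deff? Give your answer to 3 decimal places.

deff = 1 + (10 − 1)·0.129 = 1 + 1.161 = 2.161.

2.161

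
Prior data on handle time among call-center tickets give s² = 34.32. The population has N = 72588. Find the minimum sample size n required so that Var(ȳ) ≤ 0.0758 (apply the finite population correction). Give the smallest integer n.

450

Without fpc, n₀ = s²/D = 34.32/0.0758 = 452.7704.
With fpc, (1 − n/N)·s²/n ≤ D requires n ≥ n₀/(1 + n₀/N) = 452.7704/(1 + 452.7704/72588) = 449.9637.
Rounding up, n = 450.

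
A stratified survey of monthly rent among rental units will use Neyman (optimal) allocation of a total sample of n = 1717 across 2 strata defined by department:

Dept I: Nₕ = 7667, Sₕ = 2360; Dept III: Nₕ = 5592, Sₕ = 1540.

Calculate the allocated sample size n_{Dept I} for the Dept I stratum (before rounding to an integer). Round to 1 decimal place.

1163.3

Neyman allocation: nₕ = n·NₕSₕ / Σⱼ NⱼSⱼ.
Σ NⱼSⱼ = 7667·2360 + 5592·1540 = 2.67058 × 10^7.
n_{Dept I} = 1717·7667·2360 / (2.67058 × 10^7) = 1163.3.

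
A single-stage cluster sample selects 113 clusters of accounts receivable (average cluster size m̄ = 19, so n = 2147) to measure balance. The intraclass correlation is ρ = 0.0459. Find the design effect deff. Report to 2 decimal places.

1.83

deff = 1 + (19 − 1)·0.0459 = 1 + 0.8262 = 1.8262.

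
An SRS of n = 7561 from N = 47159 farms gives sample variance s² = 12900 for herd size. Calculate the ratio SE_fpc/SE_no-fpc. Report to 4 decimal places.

f = n/N = 7561/47159 = 0.16032995.
SE_no-fpc = √(s²/n) = 1.3061866; SE_fpc = √((1−f)s²/n) = 1.1969047.
Ratio = √(1−f) = 0.91633512.

0.9163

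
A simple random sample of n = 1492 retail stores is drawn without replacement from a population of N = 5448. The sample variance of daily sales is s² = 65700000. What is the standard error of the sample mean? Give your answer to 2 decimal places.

178.82

Under SRS without replacement, Var(ȳ) = (1 − f)·s²/n with f = n/N = 1492/5448 = 0.27386197.
Var(ȳ) = (1 − 0.27386197)·65700000/1492 = 0.72613803·44034.853 = 31975.381.
SE(ȳ) = √(31975.381) = 178.82.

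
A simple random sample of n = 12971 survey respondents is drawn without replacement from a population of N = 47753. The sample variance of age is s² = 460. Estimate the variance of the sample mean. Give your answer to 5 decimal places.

0.02583

Under SRS without replacement, Var(ȳ) = (1 − f)·s²/n with f = n/N = 12971/47753 = 0.27162691.
Var(ȳ) = (1 − 0.27162691)·460/12971 = 0.72837309·0.035463727 = 0.025830824.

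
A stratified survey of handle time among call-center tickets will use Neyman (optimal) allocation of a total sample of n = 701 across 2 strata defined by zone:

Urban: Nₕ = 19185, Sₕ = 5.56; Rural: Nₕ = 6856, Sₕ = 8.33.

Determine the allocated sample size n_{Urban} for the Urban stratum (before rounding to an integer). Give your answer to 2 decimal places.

456.56

Neyman allocation: nₕ = n·NₕSₕ / Σⱼ NⱼSⱼ.
Σ NⱼSⱼ = 19185·5.56 + 6856·8.33 = 163779.08.
n_{Urban} = 701·19185·5.56 / 163779.08 = 456.56.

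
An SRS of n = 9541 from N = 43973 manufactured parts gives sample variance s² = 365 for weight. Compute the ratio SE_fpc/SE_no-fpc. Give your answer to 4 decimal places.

0.8849

f = n/N = 9541/43973 = 0.21697405.
SE_no-fpc = √(s²/n) = 0.19559128; SE_fpc = √((1−f)s²/n) = 0.17307628.
Ratio = √(1−f) = 0.88488753.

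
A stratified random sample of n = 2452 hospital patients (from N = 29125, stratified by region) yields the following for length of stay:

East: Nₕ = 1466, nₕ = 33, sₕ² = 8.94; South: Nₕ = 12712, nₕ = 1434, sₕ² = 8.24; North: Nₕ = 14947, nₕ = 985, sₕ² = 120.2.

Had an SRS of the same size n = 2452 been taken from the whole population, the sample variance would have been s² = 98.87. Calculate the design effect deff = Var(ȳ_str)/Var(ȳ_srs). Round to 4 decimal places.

Var(ȳ_str) = Σ Wₕ²(1−fₕ)sₕ²/nₕ with Wₕ = Nₕ/29125:
  East: (1466/29125)²·(1−33/1466)·8.94/33 = 6.7092175 × 10^-4
  South: (12712/29125)²·(1−1434/12712)·8.24/1434 = 9.7116309 × 10^-4
  North: (14947/29125)²·(1−985/14947)·120.2/985 = 0.030021891
  → Var(ȳ_str) = 0.031663976.
Var(ȳ_srs) = (1 − 2452/29125)·98.87/2452 = 0.036927508.
deff = 0.031663976 / 0.036927508 = 0.8575.

0.8575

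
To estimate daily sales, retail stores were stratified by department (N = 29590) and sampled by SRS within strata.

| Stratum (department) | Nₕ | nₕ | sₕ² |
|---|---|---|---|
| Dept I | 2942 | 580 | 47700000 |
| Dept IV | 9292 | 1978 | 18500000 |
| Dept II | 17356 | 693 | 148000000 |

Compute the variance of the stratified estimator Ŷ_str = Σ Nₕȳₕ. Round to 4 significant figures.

Var(Ŷ_str) = Σₕ Nₕ²(1 − fₕ)sₕ²/nₕ.
Dept I: 2942²·(1 − 580/2942)·47700000/580 = 5.7149567 × 10^11.
Dept IV: 9292²·(1 − 1978/9292)·18500000/1978 = 6.3563763 × 10^11.
Dept II: 17356²·(1 − 693/17356)·148000000/693 = 6.1763417 × 10^13.
Sum = 6.297055 × 10^13.

6.297 × 10^13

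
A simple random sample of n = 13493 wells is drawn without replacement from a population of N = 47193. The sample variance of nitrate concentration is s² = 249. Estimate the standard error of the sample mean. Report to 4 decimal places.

Under SRS without replacement, Var(ȳ) = (1 − f)·s²/n with f = n/N = 13493/47193 = 0.28591105.
Var(ȳ) = (1 − 0.28591105)·249/13493 = 0.71408895·0.018454013 = 0.013177807.
SE(ȳ) = √(0.013177807) = 0.1148.

0.1148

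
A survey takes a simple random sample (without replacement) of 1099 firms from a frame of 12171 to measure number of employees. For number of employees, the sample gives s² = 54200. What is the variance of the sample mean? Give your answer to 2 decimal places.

44.86

Under SRS without replacement, Var(ȳ) = (1 − f)·s²/n with f = n/N = 1099/12171 = 0.09029661.
Var(ȳ) = (1 − 0.09029661)·54200/1099 = 0.90970339·49.317561 = 44.864353.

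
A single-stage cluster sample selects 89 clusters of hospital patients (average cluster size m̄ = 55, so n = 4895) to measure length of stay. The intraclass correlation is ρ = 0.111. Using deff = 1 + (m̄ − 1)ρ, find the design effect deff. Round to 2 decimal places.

deff = 1 + (55 − 1)·0.111 = 1 + 5.994 = 6.994.

6.99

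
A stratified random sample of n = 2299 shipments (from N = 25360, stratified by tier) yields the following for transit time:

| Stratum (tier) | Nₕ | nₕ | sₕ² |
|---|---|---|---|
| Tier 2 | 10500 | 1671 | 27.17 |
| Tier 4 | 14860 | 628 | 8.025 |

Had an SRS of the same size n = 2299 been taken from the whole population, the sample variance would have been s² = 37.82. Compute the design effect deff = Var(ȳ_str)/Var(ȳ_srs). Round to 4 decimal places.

0.4376

Var(ȳ_str) = Σ Wₕ²(1−fₕ)sₕ²/nₕ with Wₕ = Nₕ/25360:
  Tier 2: (10500/25360)²·(1−1671/10500)·27.17/1671 = 0.0023437728
  Tier 4: (14860/25360)²·(1−628/14860)·8.025/628 = 0.0042021509
  → Var(ȳ_str) = 0.0065459237.
Var(ȳ_srs) = (1 − 2299/25360)·37.82/2299 = 0.014959306.
deff = 0.0065459237 / 0.014959306 = 0.4376.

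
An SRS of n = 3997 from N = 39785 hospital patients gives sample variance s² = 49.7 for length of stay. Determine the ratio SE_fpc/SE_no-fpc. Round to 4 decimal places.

f = n/N = 3997/39785 = 0.10046500.
SE_no-fpc = √(s²/n) = 0.11150931; SE_fpc = √((1−f)s²/n) = 0.10575969.
Ratio = √(1−f) = 0.94843819.

0.9484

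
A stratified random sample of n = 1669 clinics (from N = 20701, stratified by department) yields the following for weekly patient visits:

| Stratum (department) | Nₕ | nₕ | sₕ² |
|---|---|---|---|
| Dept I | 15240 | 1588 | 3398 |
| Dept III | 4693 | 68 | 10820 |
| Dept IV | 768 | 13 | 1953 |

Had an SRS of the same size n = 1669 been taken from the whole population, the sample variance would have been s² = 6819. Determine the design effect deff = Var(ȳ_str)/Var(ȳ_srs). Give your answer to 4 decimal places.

2.4763

Var(ȳ_str) = Σ Wₕ²(1−fₕ)sₕ²/nₕ with Wₕ = Nₕ/20701:
  Dept I: (15240/20701)²·(1−1588/15240)·3398/1588 = 1.0388946
  Dept III: (4693/20701)²·(1−68/4693)·10820/68 = 8.0593124
  Dept IV: (768/20701)²·(1−13/768)·1953/13 = 0.20327521
  → Var(ȳ_str) = 9.3014822.
Var(ȳ_srs) = (1 − 1669/20701)·6819/1669 = 3.7562757.
deff = 9.3014822 / 3.7562757 = 2.4763.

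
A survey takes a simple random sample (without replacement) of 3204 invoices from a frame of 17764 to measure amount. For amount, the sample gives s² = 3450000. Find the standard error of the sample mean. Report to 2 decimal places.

Under SRS without replacement, Var(ȳ) = (1 − f)·s²/n with f = n/N = 3204/17764 = 0.18036478.
Var(ȳ) = (1 − 0.18036478)·3450000/3204 = 0.81963522·1076.779 = 882.56601.
SE(ȳ) = √(882.56601) = 29.71.

29.71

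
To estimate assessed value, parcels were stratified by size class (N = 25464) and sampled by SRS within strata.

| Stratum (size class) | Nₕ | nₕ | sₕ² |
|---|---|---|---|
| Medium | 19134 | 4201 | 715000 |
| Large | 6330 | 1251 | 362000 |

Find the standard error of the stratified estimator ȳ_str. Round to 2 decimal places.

9.45

Var(ȳ_str) = Σₕ Wₕ²(1 − fₕ)sₕ²/nₕ with Wₕ = Nₕ/N, N = 25464.
Medium: Wₕ = 0.75141376; term = 0.75141376²·(1 − 0.21955681)·715000/4201 = 74.998563.
Large: Wₕ = 0.24858624; term = 0.24858624²·(1 − 0.19763033)·362000/1251 = 14.347622.
Sum = 89.346185.
SE = √(89.346185) = 9.45.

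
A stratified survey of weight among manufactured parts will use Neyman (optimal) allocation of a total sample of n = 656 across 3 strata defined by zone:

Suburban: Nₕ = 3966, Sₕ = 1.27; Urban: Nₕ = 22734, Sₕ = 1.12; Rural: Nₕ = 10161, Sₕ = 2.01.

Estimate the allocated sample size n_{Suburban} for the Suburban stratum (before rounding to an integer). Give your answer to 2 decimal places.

Neyman allocation: nₕ = n·NₕSₕ / Σⱼ NⱼSⱼ.
Σ NⱼSⱼ = 3966·1.27 + 22734·1.12 + 10161·2.01 = 50922.51.
n_{Suburban} = 656·3966·1.27 / 50922.51 = 64.89.

64.89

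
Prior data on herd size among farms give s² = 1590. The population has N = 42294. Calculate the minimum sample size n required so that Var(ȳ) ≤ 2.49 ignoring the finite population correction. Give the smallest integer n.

Without fpc, n₀ = s²/D = 1590/2.49 = 638.5542.
Rounding up, n = 639.

639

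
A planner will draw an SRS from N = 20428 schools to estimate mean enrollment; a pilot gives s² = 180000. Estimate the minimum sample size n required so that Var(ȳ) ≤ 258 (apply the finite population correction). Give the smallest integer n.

675

Without fpc, n₀ = s²/D = 180000/258 = 697.6744.
With fpc, (1 − n/N)·s²/n ≤ D requires n ≥ n₀/(1 + n₀/N) = 697.6744/(1 + 697.6744/20428) = 674.6337.
Rounding up, n = 675.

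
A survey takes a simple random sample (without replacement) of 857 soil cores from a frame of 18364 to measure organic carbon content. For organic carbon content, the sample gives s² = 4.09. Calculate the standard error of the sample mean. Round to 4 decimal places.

Under SRS without replacement, Var(ȳ) = (1 − f)·s²/n with f = n/N = 857/18364 = 0.04666739.
Var(ȳ) = (1 − 0.04666739)·4.09/857 = 0.95333261·0.0047724621 = 0.0045497437.
SE(ȳ) = √(0.0045497437) = 0.0675.

0.0675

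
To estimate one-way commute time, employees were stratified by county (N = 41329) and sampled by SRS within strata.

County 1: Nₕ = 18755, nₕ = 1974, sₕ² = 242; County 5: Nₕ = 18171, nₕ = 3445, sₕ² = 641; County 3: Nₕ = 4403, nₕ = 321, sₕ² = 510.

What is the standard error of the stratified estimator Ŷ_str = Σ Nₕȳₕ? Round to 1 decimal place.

Var(Ŷ_str) = Σₕ Nₕ²(1 − fₕ)sₕ²/nₕ.
County 1: 18755²·(1 − 1974/18755)·242/1974 = 3.8583633 × 10^7.
County 5: 18171²·(1 − 3445/18171)·641/3445 = 4.9788888 × 10^7.
County 3: 4403²·(1 − 321/4403)·510/321 = 2.8555307 × 10^7.
Sum = 1.1692783 × 10^8.
SE = √(1.1692783 × 10^8) = 10813.3.

10813.3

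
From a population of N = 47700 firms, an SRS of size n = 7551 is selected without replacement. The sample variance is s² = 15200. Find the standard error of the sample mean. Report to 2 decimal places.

Under SRS without replacement, Var(ȳ) = (1 − f)·s²/n with f = n/N = 7551/47700 = 0.15830189.
Var(ȳ) = (1 − 0.15830189)·15200/7551 = 0.84169811·2.0129784 = 1.6943201.
SE(ȳ) = √(1.6943201) = 1.30.

1.30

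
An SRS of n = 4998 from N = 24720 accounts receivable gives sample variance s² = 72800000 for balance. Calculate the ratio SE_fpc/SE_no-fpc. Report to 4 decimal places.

0.8932

f = n/N = 4998/24720 = 0.20218447.
SE_no-fpc = √(s²/n) = 120.68897; SE_fpc = √((1−f)s²/n) = 107.80001.
Ratio = √(1−f) = 0.89320520.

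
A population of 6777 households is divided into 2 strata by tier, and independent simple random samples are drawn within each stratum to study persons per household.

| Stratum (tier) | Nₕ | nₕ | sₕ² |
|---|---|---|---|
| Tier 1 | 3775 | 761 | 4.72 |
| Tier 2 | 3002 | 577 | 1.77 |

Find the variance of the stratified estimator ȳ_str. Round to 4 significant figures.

0.002023

Var(ȳ_str) = Σₕ Wₕ²(1 − fₕ)sₕ²/nₕ with Wₕ = Nₕ/N, N = 6777.
Tier 1: Wₕ = 0.55703113; term = 0.55703113²·(1 − 0.20158940)·4.72/761 = 0.0015365354.
Tier 2: Wₕ = 0.44296887; term = 0.44296887²·(1 − 0.19220520)·1.77/577 = 4.8623354 × 10^-4.
Sum = 0.0020227689.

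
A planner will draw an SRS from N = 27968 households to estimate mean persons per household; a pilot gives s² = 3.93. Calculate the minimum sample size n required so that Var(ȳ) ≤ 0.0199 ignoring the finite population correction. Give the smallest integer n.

198

Without fpc, n₀ = s²/D = 3.93/0.0199 = 197.4874.
Rounding up, n = 198.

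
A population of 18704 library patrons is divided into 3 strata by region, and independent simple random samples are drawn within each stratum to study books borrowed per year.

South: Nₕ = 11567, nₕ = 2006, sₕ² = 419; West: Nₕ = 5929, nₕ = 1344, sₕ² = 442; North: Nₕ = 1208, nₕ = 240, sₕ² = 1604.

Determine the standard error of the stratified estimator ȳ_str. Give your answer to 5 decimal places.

0.33753

Var(ȳ_str) = Σₕ Wₕ²(1 − fₕ)sₕ²/nₕ with Wₕ = Nₕ/N, N = 18704.
South: Wₕ = 0.61842387; term = 0.61842387²·(1 − 0.17342440)·419/2006 = 0.066029523.
West: Wₕ = 0.31699102; term = 0.31699102²·(1 − 0.22668241)·442/1344 = 0.025554936.
North: Wₕ = 0.06458512; term = 0.06458512²·(1 − 0.19867550)·1604/240 = 0.022339139.
Sum = 0.1139236.
SE = √(0.1139236) = 0.33753.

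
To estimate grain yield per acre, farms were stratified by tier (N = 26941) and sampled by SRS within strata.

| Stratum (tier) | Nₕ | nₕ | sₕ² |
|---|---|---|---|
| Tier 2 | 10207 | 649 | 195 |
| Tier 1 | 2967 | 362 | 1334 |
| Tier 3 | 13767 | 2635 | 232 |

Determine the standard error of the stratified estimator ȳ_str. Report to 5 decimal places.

0.31340

Var(ȳ_str) = Σₕ Wₕ²(1 − fₕ)sₕ²/nₕ with Wₕ = Nₕ/N, N = 26941.
Tier 2: Wₕ = 0.37886493; term = 0.37886493²·(1 − 0.06358382)·195/649 = 0.040385702.
Tier 1: Wₕ = 0.11012954; term = 0.11012954²·(1 − 0.12200876)·1334/362 = 0.039241456.
Tier 3: Wₕ = 0.51100553; term = 0.51100553²·(1 − 0.19139972)·232/2635 = 0.018590559.
Sum = 0.098217717.
SE = √(0.098217717) = 0.31340.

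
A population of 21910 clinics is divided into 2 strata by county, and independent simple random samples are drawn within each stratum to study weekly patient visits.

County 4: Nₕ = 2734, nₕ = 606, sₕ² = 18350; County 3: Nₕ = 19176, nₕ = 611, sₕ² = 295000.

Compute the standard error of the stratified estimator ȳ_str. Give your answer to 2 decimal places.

Var(ȳ_str) = Σₕ Wₕ²(1 − fₕ)sₕ²/nₕ with Wₕ = Nₕ/N, N = 21910.
County 4: Wₕ = 0.12478320; term = 0.12478320²·(1 − 0.22165326)·18350/606 = 0.36698543.
County 3: Wₕ = 0.87521680; term = 0.87521680²·(1 − 0.03186275)·295000/611 = 358.05441.
Sum = 358.4214.
SE = √(358.4214) = 18.93.

18.93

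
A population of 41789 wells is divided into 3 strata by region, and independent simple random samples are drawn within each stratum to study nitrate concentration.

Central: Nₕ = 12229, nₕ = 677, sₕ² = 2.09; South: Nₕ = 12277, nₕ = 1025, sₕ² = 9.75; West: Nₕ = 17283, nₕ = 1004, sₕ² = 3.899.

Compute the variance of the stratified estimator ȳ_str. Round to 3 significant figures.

Var(ȳ_str) = Σₕ Wₕ²(1 − fₕ)sₕ²/nₕ with Wₕ = Nₕ/N, N = 41789.
Central: Wₕ = 0.29263682; term = 0.29263682²·(1 − 0.05536021)·2.09/677 = 2.4973636 × 10^-4.
South: Wₕ = 0.29378545; term = 0.29378545²·(1 − 0.08348945)·9.75/1025 = 7.5245195 × 10^-4.
West: Wₕ = 0.41357774; term = 0.41357774²·(1 − 0.05809177)·3.899/1004 = 6.256658 × 10^-4.
Sum = 0.0016278541.

0.00163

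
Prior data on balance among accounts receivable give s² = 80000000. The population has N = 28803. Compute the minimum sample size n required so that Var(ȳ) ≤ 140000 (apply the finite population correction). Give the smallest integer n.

Without fpc, n₀ = s²/D = 80000000/140000 = 571.4286.
With fpc, (1 − n/N)·s²/n ≤ D requires n ≥ n₀/(1 + n₀/N) = 571.4286/(1 + 571.4286/28803) = 560.3124.
Rounding up, n = 561.

561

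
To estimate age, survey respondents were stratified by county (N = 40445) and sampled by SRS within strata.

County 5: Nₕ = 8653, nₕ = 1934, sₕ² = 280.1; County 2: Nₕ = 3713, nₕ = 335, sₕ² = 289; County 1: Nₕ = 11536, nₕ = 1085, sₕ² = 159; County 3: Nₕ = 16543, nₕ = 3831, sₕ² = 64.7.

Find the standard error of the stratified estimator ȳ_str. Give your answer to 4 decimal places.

Var(ȳ_str) = Σₕ Wₕ²(1 − fₕ)sₕ²/nₕ with Wₕ = Nₕ/N, N = 40445.
County 5: Wₕ = 0.21394486; term = 0.21394486²·(1 − 0.22350630)·280.1/1934 = 0.0051475231.
County 2: Wₕ = 0.09180368; term = 0.09180368²·(1 − 0.09022354)·289/335 = 0.0066146665.
County 1: Wₕ = 0.28522685; term = 0.28522685²·(1 − 0.09405340)·159/1085 = 0.010800673.
County 3: Wₕ = 0.40902460; term = 0.40902460²·(1 − 0.23157831)·64.7/3831 = 0.0021711539.
Sum = 0.024734017.
SE = √(0.024734017) = 0.1573.

0.1573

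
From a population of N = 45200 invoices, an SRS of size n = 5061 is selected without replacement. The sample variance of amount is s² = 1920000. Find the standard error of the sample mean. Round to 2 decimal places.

Under SRS without replacement, Var(ȳ) = (1 − f)·s²/n with f = n/N = 5061/45200 = 0.11196903.
Var(ȳ) = (1 − 0.11196903)·1920000/5061 = 0.88803097·379.37167 = 336.89379.
SE(ȳ) = √(336.89379) = 18.35.

18.35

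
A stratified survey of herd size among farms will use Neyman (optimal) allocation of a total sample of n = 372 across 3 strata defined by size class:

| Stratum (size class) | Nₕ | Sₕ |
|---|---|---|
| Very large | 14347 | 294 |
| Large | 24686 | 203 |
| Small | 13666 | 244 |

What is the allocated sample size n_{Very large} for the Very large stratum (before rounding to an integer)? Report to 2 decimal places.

Neyman allocation: nₕ = n·NₕSₕ / Σⱼ NⱼSⱼ.
Σ NⱼSⱼ = 14347·294 + 24686·203 + 13666·244 = 1.256378 × 10^7.
n_{Very large} = 372·14347·294 / (1.256378 × 10^7) = 124.89.

124.89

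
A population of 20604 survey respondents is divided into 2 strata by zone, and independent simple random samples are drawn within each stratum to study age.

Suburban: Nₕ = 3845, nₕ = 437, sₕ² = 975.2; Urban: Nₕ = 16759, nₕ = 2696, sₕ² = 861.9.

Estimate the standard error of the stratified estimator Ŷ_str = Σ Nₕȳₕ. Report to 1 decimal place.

10226.9

Var(Ŷ_str) = Σₕ Nₕ²(1 − fₕ)sₕ²/nₕ.
Suburban: 3845²·(1 − 437/3845)·975.2/437 = 2.9242075 × 10^7.
Urban: 16759²·(1 − 2696/16759)·861.9/2696 = 7.5346498 × 10^7.
Sum = 1.0458857 × 10^8.
SE = √(1.0458857 × 10^8) = 10226.9.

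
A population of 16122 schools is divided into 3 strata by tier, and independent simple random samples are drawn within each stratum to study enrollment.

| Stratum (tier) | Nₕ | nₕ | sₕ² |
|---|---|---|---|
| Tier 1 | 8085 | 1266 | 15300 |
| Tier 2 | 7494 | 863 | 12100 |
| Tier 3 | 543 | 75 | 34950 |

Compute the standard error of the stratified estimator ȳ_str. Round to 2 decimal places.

Var(ȳ_str) = Σₕ Wₕ²(1 − fₕ)sₕ²/nₕ with Wₕ = Nₕ/N, N = 16122.
Tier 1: Wₕ = 0.50148865; term = 0.50148865²·(1 − 0.15658627)·15300/1266 = 2.5634249.
Tier 2: Wₕ = 0.46483067; term = 0.46483067²·(1 − 0.11515879)·12100/863 = 2.6805842.
Tier 3: Wₕ = 0.03368068; term = 0.03368068²·(1 − 0.13812155)·34950/75 = 0.45561054.
Sum = 5.6996196.
SE = √(5.6996196) = 2.39.

2.39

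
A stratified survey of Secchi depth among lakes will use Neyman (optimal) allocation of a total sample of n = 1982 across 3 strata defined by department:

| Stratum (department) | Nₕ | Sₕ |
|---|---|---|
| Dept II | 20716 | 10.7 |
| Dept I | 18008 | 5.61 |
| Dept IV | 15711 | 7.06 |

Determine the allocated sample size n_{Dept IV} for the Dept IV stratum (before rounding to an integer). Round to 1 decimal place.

507.0

Neyman allocation: nₕ = n·NₕSₕ / Σⱼ NⱼSⱼ.
Σ NⱼSⱼ = 20716·10.7 + 18008·5.61 + 15711·7.06 = 433605.74.
n_{Dept IV} = 1982·15711·7.06 / 433605.74 = 507.0.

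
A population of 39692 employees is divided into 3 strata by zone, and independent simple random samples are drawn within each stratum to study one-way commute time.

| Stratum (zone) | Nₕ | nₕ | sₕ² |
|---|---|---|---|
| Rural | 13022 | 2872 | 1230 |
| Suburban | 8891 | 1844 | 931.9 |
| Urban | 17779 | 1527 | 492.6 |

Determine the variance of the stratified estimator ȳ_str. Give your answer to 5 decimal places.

Var(ȳ_str) = Σₕ Wₕ²(1 − fₕ)sₕ²/nₕ with Wₕ = Nₕ/N, N = 39692.
Rural: Wₕ = 0.32807619; term = 0.32807619²·(1 − 0.22054984)·1230/2872 = 0.035930101.
Suburban: Wₕ = 0.22399980; term = 0.22399980²·(1 − 0.20740074)·931.9/1844 = 0.020098207.
Urban: Wₕ = 0.44792401; term = 0.44792401²·(1 − 0.08588785)·492.6/1527 = 0.05916482.
Sum = 0.11519313.

0.11519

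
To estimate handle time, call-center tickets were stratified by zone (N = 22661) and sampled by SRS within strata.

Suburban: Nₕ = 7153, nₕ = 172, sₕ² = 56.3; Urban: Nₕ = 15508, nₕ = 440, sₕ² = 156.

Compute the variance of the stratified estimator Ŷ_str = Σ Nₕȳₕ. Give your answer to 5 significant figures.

9.9193 × 10^7

Var(Ŷ_str) = Σₕ Nₕ²(1 − fₕ)sₕ²/nₕ.
Suburban: 7153²·(1 − 172/7153)·56.3/172 = 1.6345033 × 10^7.
Urban: 15508²·(1 − 440/15508)·156/440 = 8.2848247 × 10^7.
Sum = 9.919328 × 10^7.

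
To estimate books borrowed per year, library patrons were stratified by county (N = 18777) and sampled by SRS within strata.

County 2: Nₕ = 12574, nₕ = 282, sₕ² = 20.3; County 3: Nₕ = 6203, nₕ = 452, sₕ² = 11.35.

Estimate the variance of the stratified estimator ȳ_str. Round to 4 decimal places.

Var(ȳ_str) = Σₕ Wₕ²(1 − fₕ)sₕ²/nₕ with Wₕ = Nₕ/N, N = 18777.
County 2: Wₕ = 0.66964904; term = 0.66964904²·(1 − 0.02242723)·20.3/282 = 0.031556623.
County 3: Wₕ = 0.33035096; term = 0.33035096²·(1 − 0.07286797)·11.35/452 = 0.0025406811.
Sum = 0.034097304.

0.0341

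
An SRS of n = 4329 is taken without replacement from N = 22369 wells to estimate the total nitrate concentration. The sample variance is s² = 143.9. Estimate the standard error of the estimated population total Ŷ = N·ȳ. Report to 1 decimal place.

Var(Ŷ) = N²·Var(ȳ) = N²·(1 − n/N)·s²/n.
f = 4329/22369 = 0.19352676; Var(ȳ) = 0.80647324·143.9/4329 = 0.026807923.
Var(Ŷ) = 22369² · 0.026807923 = 1.3413938 × 10^7.
SE(Ŷ) = √(1.3413938 × 10^7) = 3662.5.

3662.5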